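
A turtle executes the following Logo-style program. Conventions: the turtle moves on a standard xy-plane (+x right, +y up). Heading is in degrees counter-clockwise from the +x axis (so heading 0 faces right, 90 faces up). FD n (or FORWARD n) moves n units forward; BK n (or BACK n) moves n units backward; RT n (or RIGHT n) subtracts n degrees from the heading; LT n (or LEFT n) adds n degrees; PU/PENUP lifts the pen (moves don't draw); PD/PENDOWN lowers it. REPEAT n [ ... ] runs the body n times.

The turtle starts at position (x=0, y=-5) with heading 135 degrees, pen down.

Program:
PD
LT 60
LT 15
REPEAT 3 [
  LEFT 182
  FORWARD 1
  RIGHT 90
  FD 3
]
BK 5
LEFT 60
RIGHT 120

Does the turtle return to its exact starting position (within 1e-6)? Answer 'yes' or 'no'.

Answer: no

Derivation:
Executing turtle program step by step:
Start: pos=(0,-5), heading=135, pen down
PD: pen down
LT 60: heading 135 -> 195
LT 15: heading 195 -> 210
REPEAT 3 [
  -- iteration 1/3 --
  LT 182: heading 210 -> 32
  FD 1: (0,-5) -> (0.848,-4.47) [heading=32, draw]
  RT 90: heading 32 -> 302
  FD 3: (0.848,-4.47) -> (2.438,-7.014) [heading=302, draw]
  -- iteration 2/3 --
  LT 182: heading 302 -> 124
  FD 1: (2.438,-7.014) -> (1.879,-6.185) [heading=124, draw]
  RT 90: heading 124 -> 34
  FD 3: (1.879,-6.185) -> (4.366,-4.508) [heading=34, draw]
  -- iteration 3/3 --
  LT 182: heading 34 -> 216
  FD 1: (4.366,-4.508) -> (3.557,-5.095) [heading=216, draw]
  RT 90: heading 216 -> 126
  FD 3: (3.557,-5.095) -> (1.793,-2.668) [heading=126, draw]
]
BK 5: (1.793,-2.668) -> (4.732,-6.713) [heading=126, draw]
LT 60: heading 126 -> 186
RT 120: heading 186 -> 66
Final: pos=(4.732,-6.713), heading=66, 7 segment(s) drawn

Start position: (0, -5)
Final position: (4.732, -6.713)
Distance = 5.033; >= 1e-6 -> NOT closed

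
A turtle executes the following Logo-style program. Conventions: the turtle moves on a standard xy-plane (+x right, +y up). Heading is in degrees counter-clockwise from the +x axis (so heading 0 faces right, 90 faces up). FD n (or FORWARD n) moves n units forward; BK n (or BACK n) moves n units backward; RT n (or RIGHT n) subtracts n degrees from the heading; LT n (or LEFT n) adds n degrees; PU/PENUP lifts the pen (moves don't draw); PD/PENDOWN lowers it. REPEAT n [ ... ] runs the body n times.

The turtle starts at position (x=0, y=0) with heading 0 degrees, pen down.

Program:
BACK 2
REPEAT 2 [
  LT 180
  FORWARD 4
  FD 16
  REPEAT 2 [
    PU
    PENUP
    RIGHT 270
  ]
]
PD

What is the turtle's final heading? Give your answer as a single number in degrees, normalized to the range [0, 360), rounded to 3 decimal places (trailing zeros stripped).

Answer: 0

Derivation:
Executing turtle program step by step:
Start: pos=(0,0), heading=0, pen down
BK 2: (0,0) -> (-2,0) [heading=0, draw]
REPEAT 2 [
  -- iteration 1/2 --
  LT 180: heading 0 -> 180
  FD 4: (-2,0) -> (-6,0) [heading=180, draw]
  FD 16: (-6,0) -> (-22,0) [heading=180, draw]
  REPEAT 2 [
    -- iteration 1/2 --
    PU: pen up
    PU: pen up
    RT 270: heading 180 -> 270
    -- iteration 2/2 --
    PU: pen up
    PU: pen up
    RT 270: heading 270 -> 0
  ]
  -- iteration 2/2 --
  LT 180: heading 0 -> 180
  FD 4: (-22,0) -> (-26,0) [heading=180, move]
  FD 16: (-26,0) -> (-42,0) [heading=180, move]
  REPEAT 2 [
    -- iteration 1/2 --
    PU: pen up
    PU: pen up
    RT 270: heading 180 -> 270
    -- iteration 2/2 --
    PU: pen up
    PU: pen up
    RT 270: heading 270 -> 0
  ]
]
PD: pen down
Final: pos=(-42,0), heading=0, 3 segment(s) drawn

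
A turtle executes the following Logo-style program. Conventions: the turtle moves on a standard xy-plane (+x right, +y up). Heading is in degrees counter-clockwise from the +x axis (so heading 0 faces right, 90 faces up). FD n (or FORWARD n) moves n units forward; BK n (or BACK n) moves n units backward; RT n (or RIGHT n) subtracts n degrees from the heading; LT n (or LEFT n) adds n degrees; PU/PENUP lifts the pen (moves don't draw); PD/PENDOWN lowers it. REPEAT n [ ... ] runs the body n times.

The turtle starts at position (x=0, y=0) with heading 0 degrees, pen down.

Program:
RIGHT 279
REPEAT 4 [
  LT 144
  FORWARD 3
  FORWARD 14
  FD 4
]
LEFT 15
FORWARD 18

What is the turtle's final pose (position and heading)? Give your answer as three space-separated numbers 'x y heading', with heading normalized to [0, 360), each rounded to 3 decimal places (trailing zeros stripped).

Executing turtle program step by step:
Start: pos=(0,0), heading=0, pen down
RT 279: heading 0 -> 81
REPEAT 4 [
  -- iteration 1/4 --
  LT 144: heading 81 -> 225
  FD 3: (0,0) -> (-2.121,-2.121) [heading=225, draw]
  FD 14: (-2.121,-2.121) -> (-12.021,-12.021) [heading=225, draw]
  FD 4: (-12.021,-12.021) -> (-14.849,-14.849) [heading=225, draw]
  -- iteration 2/4 --
  LT 144: heading 225 -> 9
  FD 3: (-14.849,-14.849) -> (-11.886,-14.38) [heading=9, draw]
  FD 14: (-11.886,-14.38) -> (1.941,-12.19) [heading=9, draw]
  FD 4: (1.941,-12.19) -> (5.892,-11.564) [heading=9, draw]
  -- iteration 3/4 --
  LT 144: heading 9 -> 153
  FD 3: (5.892,-11.564) -> (3.219,-10.202) [heading=153, draw]
  FD 14: (3.219,-10.202) -> (-9.255,-3.846) [heading=153, draw]
  FD 4: (-9.255,-3.846) -> (-12.819,-2.03) [heading=153, draw]
  -- iteration 4/4 --
  LT 144: heading 153 -> 297
  FD 3: (-12.819,-2.03) -> (-11.457,-4.703) [heading=297, draw]
  FD 14: (-11.457,-4.703) -> (-5.101,-17.177) [heading=297, draw]
  FD 4: (-5.101,-17.177) -> (-3.285,-20.741) [heading=297, draw]
]
LT 15: heading 297 -> 312
FD 18: (-3.285,-20.741) -> (8.759,-34.118) [heading=312, draw]
Final: pos=(8.759,-34.118), heading=312, 13 segment(s) drawn

Answer: 8.759 -34.118 312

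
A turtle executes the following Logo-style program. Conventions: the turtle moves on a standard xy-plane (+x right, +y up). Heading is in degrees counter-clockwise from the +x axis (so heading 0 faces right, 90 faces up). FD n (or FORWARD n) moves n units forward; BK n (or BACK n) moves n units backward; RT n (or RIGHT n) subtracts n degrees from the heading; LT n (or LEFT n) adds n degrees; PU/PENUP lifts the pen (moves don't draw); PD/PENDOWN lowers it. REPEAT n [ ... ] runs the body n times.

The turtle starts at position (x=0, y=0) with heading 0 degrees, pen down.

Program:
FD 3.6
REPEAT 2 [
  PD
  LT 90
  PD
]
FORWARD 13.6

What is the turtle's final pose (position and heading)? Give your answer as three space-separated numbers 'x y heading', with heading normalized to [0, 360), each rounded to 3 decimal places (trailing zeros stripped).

Answer: -10 0 180

Derivation:
Executing turtle program step by step:
Start: pos=(0,0), heading=0, pen down
FD 3.6: (0,0) -> (3.6,0) [heading=0, draw]
REPEAT 2 [
  -- iteration 1/2 --
  PD: pen down
  LT 90: heading 0 -> 90
  PD: pen down
  -- iteration 2/2 --
  PD: pen down
  LT 90: heading 90 -> 180
  PD: pen down
]
FD 13.6: (3.6,0) -> (-10,0) [heading=180, draw]
Final: pos=(-10,0), heading=180, 2 segment(s) drawn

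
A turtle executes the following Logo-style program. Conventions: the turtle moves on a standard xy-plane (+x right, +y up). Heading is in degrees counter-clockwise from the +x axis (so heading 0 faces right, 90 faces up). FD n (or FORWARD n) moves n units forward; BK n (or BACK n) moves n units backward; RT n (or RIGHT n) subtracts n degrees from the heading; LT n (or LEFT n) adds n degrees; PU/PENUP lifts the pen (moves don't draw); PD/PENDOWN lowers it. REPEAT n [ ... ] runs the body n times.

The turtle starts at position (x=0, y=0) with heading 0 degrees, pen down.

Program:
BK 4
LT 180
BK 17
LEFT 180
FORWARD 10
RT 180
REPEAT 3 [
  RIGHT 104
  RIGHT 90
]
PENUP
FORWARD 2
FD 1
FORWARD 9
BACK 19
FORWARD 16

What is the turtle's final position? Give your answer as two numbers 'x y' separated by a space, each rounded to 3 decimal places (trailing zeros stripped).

Answer: 29.688 -6.022

Derivation:
Executing turtle program step by step:
Start: pos=(0,0), heading=0, pen down
BK 4: (0,0) -> (-4,0) [heading=0, draw]
LT 180: heading 0 -> 180
BK 17: (-4,0) -> (13,0) [heading=180, draw]
LT 180: heading 180 -> 0
FD 10: (13,0) -> (23,0) [heading=0, draw]
RT 180: heading 0 -> 180
REPEAT 3 [
  -- iteration 1/3 --
  RT 104: heading 180 -> 76
  RT 90: heading 76 -> 346
  -- iteration 2/3 --
  RT 104: heading 346 -> 242
  RT 90: heading 242 -> 152
  -- iteration 3/3 --
  RT 104: heading 152 -> 48
  RT 90: heading 48 -> 318
]
PU: pen up
FD 2: (23,0) -> (24.486,-1.338) [heading=318, move]
FD 1: (24.486,-1.338) -> (25.229,-2.007) [heading=318, move]
FD 9: (25.229,-2.007) -> (31.918,-8.03) [heading=318, move]
BK 19: (31.918,-8.03) -> (17.798,4.684) [heading=318, move]
FD 16: (17.798,4.684) -> (29.688,-6.022) [heading=318, move]
Final: pos=(29.688,-6.022), heading=318, 3 segment(s) drawn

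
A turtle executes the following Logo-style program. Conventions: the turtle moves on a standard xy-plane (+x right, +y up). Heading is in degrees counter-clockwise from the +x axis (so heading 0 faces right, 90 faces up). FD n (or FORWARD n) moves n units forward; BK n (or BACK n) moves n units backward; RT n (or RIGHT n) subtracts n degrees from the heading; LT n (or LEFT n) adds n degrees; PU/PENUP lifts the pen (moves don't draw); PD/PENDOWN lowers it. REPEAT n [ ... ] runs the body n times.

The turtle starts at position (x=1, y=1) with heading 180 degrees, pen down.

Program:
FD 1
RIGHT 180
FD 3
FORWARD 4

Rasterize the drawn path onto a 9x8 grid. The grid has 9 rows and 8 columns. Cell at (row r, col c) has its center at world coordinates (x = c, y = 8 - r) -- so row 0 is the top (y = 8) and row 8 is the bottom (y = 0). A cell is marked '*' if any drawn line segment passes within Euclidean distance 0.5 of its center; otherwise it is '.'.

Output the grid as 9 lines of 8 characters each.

Segment 0: (1,1) -> (0,1)
Segment 1: (0,1) -> (3,1)
Segment 2: (3,1) -> (7,1)

Answer: ........
........
........
........
........
........
........
********
........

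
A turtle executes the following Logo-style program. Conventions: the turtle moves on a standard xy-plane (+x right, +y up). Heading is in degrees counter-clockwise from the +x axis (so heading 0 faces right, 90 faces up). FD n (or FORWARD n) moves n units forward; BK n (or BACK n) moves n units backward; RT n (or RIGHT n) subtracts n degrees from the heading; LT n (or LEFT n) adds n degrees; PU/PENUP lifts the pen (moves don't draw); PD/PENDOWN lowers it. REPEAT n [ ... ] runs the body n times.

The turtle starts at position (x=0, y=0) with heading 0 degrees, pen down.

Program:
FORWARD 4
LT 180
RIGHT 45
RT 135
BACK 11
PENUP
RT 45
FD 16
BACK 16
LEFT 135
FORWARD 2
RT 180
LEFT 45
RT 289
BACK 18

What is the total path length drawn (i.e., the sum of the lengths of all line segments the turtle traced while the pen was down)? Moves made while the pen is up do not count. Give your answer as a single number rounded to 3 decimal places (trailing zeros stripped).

Answer: 15

Derivation:
Executing turtle program step by step:
Start: pos=(0,0), heading=0, pen down
FD 4: (0,0) -> (4,0) [heading=0, draw]
LT 180: heading 0 -> 180
RT 45: heading 180 -> 135
RT 135: heading 135 -> 0
BK 11: (4,0) -> (-7,0) [heading=0, draw]
PU: pen up
RT 45: heading 0 -> 315
FD 16: (-7,0) -> (4.314,-11.314) [heading=315, move]
BK 16: (4.314,-11.314) -> (-7,0) [heading=315, move]
LT 135: heading 315 -> 90
FD 2: (-7,0) -> (-7,2) [heading=90, move]
RT 180: heading 90 -> 270
LT 45: heading 270 -> 315
RT 289: heading 315 -> 26
BK 18: (-7,2) -> (-23.178,-5.891) [heading=26, move]
Final: pos=(-23.178,-5.891), heading=26, 2 segment(s) drawn

Segment lengths:
  seg 1: (0,0) -> (4,0), length = 4
  seg 2: (4,0) -> (-7,0), length = 11
Total = 15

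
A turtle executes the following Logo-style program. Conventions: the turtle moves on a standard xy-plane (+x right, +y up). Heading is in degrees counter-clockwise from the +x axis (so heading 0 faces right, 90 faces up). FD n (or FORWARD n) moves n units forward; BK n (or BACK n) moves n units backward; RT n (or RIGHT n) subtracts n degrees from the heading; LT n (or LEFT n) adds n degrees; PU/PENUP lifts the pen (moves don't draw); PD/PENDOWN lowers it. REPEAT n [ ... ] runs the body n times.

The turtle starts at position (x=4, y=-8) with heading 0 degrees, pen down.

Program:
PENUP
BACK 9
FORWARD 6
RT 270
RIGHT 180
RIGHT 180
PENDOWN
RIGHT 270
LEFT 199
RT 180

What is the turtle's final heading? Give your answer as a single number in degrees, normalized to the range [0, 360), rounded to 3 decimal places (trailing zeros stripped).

Answer: 199

Derivation:
Executing turtle program step by step:
Start: pos=(4,-8), heading=0, pen down
PU: pen up
BK 9: (4,-8) -> (-5,-8) [heading=0, move]
FD 6: (-5,-8) -> (1,-8) [heading=0, move]
RT 270: heading 0 -> 90
RT 180: heading 90 -> 270
RT 180: heading 270 -> 90
PD: pen down
RT 270: heading 90 -> 180
LT 199: heading 180 -> 19
RT 180: heading 19 -> 199
Final: pos=(1,-8), heading=199, 0 segment(s) drawn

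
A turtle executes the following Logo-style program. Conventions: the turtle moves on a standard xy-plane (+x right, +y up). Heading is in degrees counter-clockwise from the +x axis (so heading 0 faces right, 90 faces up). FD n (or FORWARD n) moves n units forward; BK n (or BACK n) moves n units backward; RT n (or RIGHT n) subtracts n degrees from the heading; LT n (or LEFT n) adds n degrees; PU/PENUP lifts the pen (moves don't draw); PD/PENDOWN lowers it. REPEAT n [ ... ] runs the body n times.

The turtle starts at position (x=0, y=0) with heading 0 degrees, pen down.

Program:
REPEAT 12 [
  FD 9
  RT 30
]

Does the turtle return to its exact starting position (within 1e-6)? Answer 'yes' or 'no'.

Executing turtle program step by step:
Start: pos=(0,0), heading=0, pen down
REPEAT 12 [
  -- iteration 1/12 --
  FD 9: (0,0) -> (9,0) [heading=0, draw]
  RT 30: heading 0 -> 330
  -- iteration 2/12 --
  FD 9: (9,0) -> (16.794,-4.5) [heading=330, draw]
  RT 30: heading 330 -> 300
  -- iteration 3/12 --
  FD 9: (16.794,-4.5) -> (21.294,-12.294) [heading=300, draw]
  RT 30: heading 300 -> 270
  -- iteration 4/12 --
  FD 9: (21.294,-12.294) -> (21.294,-21.294) [heading=270, draw]
  RT 30: heading 270 -> 240
  -- iteration 5/12 --
  FD 9: (21.294,-21.294) -> (16.794,-29.088) [heading=240, draw]
  RT 30: heading 240 -> 210
  -- iteration 6/12 --
  FD 9: (16.794,-29.088) -> (9,-33.588) [heading=210, draw]
  RT 30: heading 210 -> 180
  -- iteration 7/12 --
  FD 9: (9,-33.588) -> (0,-33.588) [heading=180, draw]
  RT 30: heading 180 -> 150
  -- iteration 8/12 --
  FD 9: (0,-33.588) -> (-7.794,-29.088) [heading=150, draw]
  RT 30: heading 150 -> 120
  -- iteration 9/12 --
  FD 9: (-7.794,-29.088) -> (-12.294,-21.294) [heading=120, draw]
  RT 30: heading 120 -> 90
  -- iteration 10/12 --
  FD 9: (-12.294,-21.294) -> (-12.294,-12.294) [heading=90, draw]
  RT 30: heading 90 -> 60
  -- iteration 11/12 --
  FD 9: (-12.294,-12.294) -> (-7.794,-4.5) [heading=60, draw]
  RT 30: heading 60 -> 30
  -- iteration 12/12 --
  FD 9: (-7.794,-4.5) -> (0,0) [heading=30, draw]
  RT 30: heading 30 -> 0
]
Final: pos=(0,0), heading=0, 12 segment(s) drawn

Start position: (0, 0)
Final position: (0, 0)
Distance = 0; < 1e-6 -> CLOSED

Answer: yes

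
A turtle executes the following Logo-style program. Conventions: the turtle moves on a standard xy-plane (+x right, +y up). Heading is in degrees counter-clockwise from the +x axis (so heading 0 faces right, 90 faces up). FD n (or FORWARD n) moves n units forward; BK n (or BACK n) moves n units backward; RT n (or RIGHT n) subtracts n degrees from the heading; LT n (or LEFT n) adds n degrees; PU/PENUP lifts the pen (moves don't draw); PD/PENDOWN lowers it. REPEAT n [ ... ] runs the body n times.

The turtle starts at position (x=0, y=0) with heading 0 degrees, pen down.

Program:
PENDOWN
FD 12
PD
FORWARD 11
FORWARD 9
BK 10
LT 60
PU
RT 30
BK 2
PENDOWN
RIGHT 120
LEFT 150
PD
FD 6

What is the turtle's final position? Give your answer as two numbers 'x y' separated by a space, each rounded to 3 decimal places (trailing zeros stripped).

Executing turtle program step by step:
Start: pos=(0,0), heading=0, pen down
PD: pen down
FD 12: (0,0) -> (12,0) [heading=0, draw]
PD: pen down
FD 11: (12,0) -> (23,0) [heading=0, draw]
FD 9: (23,0) -> (32,0) [heading=0, draw]
BK 10: (32,0) -> (22,0) [heading=0, draw]
LT 60: heading 0 -> 60
PU: pen up
RT 30: heading 60 -> 30
BK 2: (22,0) -> (20.268,-1) [heading=30, move]
PD: pen down
RT 120: heading 30 -> 270
LT 150: heading 270 -> 60
PD: pen down
FD 6: (20.268,-1) -> (23.268,4.196) [heading=60, draw]
Final: pos=(23.268,4.196), heading=60, 5 segment(s) drawn

Answer: 23.268 4.196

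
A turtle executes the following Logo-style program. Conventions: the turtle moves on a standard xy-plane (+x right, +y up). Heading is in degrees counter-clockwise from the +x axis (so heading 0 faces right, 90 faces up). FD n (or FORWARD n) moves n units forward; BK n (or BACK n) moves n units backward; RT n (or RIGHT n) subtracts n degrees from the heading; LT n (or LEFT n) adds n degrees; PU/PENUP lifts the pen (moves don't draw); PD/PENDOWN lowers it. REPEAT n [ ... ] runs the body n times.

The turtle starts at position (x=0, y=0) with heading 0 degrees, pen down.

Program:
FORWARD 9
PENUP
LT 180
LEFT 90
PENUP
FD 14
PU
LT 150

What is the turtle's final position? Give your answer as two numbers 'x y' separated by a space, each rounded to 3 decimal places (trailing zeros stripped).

Answer: 9 -14

Derivation:
Executing turtle program step by step:
Start: pos=(0,0), heading=0, pen down
FD 9: (0,0) -> (9,0) [heading=0, draw]
PU: pen up
LT 180: heading 0 -> 180
LT 90: heading 180 -> 270
PU: pen up
FD 14: (9,0) -> (9,-14) [heading=270, move]
PU: pen up
LT 150: heading 270 -> 60
Final: pos=(9,-14), heading=60, 1 segment(s) drawn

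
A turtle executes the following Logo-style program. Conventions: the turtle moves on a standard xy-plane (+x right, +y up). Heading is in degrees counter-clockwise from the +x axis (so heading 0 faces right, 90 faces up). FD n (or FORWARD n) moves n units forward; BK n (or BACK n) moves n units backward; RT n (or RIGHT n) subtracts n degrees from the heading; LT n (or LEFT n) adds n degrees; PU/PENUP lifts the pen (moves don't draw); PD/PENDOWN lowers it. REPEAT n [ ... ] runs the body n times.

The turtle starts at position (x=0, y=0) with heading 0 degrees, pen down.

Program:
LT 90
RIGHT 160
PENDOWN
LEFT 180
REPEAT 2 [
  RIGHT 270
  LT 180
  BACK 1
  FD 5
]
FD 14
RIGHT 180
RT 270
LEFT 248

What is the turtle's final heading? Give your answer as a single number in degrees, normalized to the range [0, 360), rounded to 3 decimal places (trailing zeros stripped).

Answer: 88

Derivation:
Executing turtle program step by step:
Start: pos=(0,0), heading=0, pen down
LT 90: heading 0 -> 90
RT 160: heading 90 -> 290
PD: pen down
LT 180: heading 290 -> 110
REPEAT 2 [
  -- iteration 1/2 --
  RT 270: heading 110 -> 200
  LT 180: heading 200 -> 20
  BK 1: (0,0) -> (-0.94,-0.342) [heading=20, draw]
  FD 5: (-0.94,-0.342) -> (3.759,1.368) [heading=20, draw]
  -- iteration 2/2 --
  RT 270: heading 20 -> 110
  LT 180: heading 110 -> 290
  BK 1: (3.759,1.368) -> (3.417,2.308) [heading=290, draw]
  FD 5: (3.417,2.308) -> (5.127,-2.391) [heading=290, draw]
]
FD 14: (5.127,-2.391) -> (9.915,-15.546) [heading=290, draw]
RT 180: heading 290 -> 110
RT 270: heading 110 -> 200
LT 248: heading 200 -> 88
Final: pos=(9.915,-15.546), heading=88, 5 segment(s) drawn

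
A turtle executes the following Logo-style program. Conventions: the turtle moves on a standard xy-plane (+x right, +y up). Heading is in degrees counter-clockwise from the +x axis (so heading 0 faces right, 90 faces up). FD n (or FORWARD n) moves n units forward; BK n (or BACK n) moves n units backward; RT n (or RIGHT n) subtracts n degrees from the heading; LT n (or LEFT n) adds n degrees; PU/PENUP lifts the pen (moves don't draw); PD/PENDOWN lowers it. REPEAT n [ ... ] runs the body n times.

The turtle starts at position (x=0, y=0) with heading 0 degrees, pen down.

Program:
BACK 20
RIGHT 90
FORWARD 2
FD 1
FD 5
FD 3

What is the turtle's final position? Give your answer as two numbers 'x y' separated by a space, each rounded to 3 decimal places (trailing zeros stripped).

Answer: -20 -11

Derivation:
Executing turtle program step by step:
Start: pos=(0,0), heading=0, pen down
BK 20: (0,0) -> (-20,0) [heading=0, draw]
RT 90: heading 0 -> 270
FD 2: (-20,0) -> (-20,-2) [heading=270, draw]
FD 1: (-20,-2) -> (-20,-3) [heading=270, draw]
FD 5: (-20,-3) -> (-20,-8) [heading=270, draw]
FD 3: (-20,-8) -> (-20,-11) [heading=270, draw]
Final: pos=(-20,-11), heading=270, 5 segment(s) drawn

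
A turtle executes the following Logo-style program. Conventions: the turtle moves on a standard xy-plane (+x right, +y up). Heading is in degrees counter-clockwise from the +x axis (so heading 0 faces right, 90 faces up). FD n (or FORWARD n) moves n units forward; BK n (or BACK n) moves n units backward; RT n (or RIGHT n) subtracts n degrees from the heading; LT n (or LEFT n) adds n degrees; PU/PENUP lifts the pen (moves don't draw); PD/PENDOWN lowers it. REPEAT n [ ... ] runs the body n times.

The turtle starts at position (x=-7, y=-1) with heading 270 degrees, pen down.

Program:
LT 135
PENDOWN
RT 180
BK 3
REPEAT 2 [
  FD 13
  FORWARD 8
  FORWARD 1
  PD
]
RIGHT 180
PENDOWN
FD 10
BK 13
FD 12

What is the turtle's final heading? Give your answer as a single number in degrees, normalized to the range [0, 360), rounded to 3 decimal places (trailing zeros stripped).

Answer: 45

Derivation:
Executing turtle program step by step:
Start: pos=(-7,-1), heading=270, pen down
LT 135: heading 270 -> 45
PD: pen down
RT 180: heading 45 -> 225
BK 3: (-7,-1) -> (-4.879,1.121) [heading=225, draw]
REPEAT 2 [
  -- iteration 1/2 --
  FD 13: (-4.879,1.121) -> (-14.071,-8.071) [heading=225, draw]
  FD 8: (-14.071,-8.071) -> (-19.728,-13.728) [heading=225, draw]
  FD 1: (-19.728,-13.728) -> (-20.435,-14.435) [heading=225, draw]
  PD: pen down
  -- iteration 2/2 --
  FD 13: (-20.435,-14.435) -> (-29.627,-23.627) [heading=225, draw]
  FD 8: (-29.627,-23.627) -> (-35.284,-29.284) [heading=225, draw]
  FD 1: (-35.284,-29.284) -> (-35.991,-29.991) [heading=225, draw]
  PD: pen down
]
RT 180: heading 225 -> 45
PD: pen down
FD 10: (-35.991,-29.991) -> (-28.92,-22.92) [heading=45, draw]
BK 13: (-28.92,-22.92) -> (-38.113,-32.113) [heading=45, draw]
FD 12: (-38.113,-32.113) -> (-29.627,-23.627) [heading=45, draw]
Final: pos=(-29.627,-23.627), heading=45, 10 segment(s) drawn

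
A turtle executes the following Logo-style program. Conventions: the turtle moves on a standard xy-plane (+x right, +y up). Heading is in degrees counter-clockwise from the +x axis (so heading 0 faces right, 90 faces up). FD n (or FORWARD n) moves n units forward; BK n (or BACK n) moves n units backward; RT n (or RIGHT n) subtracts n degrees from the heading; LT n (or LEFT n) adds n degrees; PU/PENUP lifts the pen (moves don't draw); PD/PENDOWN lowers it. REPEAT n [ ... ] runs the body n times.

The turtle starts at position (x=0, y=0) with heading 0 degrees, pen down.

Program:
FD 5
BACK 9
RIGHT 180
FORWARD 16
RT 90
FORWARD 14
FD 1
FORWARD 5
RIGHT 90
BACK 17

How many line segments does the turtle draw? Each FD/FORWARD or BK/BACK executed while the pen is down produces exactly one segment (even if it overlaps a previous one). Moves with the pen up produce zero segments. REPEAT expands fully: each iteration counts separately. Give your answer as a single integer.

Answer: 7

Derivation:
Executing turtle program step by step:
Start: pos=(0,0), heading=0, pen down
FD 5: (0,0) -> (5,0) [heading=0, draw]
BK 9: (5,0) -> (-4,0) [heading=0, draw]
RT 180: heading 0 -> 180
FD 16: (-4,0) -> (-20,0) [heading=180, draw]
RT 90: heading 180 -> 90
FD 14: (-20,0) -> (-20,14) [heading=90, draw]
FD 1: (-20,14) -> (-20,15) [heading=90, draw]
FD 5: (-20,15) -> (-20,20) [heading=90, draw]
RT 90: heading 90 -> 0
BK 17: (-20,20) -> (-37,20) [heading=0, draw]
Final: pos=(-37,20), heading=0, 7 segment(s) drawn
Segments drawn: 7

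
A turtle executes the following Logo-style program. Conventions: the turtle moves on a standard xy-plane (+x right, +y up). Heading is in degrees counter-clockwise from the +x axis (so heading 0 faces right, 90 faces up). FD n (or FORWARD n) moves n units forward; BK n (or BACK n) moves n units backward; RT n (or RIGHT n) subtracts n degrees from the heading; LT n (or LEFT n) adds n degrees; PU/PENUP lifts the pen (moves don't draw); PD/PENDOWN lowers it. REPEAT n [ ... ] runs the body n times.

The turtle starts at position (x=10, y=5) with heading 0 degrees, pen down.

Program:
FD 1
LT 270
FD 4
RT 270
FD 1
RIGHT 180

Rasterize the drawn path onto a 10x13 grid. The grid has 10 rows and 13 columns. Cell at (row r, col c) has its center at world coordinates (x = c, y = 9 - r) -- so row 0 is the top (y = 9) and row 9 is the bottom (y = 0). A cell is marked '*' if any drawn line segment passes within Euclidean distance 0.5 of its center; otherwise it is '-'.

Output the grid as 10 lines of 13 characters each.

Answer: -------------
-------------
-------------
-------------
----------**-
-----------*-
-----------*-
-----------*-
-----------**
-------------

Derivation:
Segment 0: (10,5) -> (11,5)
Segment 1: (11,5) -> (11,1)
Segment 2: (11,1) -> (12,1)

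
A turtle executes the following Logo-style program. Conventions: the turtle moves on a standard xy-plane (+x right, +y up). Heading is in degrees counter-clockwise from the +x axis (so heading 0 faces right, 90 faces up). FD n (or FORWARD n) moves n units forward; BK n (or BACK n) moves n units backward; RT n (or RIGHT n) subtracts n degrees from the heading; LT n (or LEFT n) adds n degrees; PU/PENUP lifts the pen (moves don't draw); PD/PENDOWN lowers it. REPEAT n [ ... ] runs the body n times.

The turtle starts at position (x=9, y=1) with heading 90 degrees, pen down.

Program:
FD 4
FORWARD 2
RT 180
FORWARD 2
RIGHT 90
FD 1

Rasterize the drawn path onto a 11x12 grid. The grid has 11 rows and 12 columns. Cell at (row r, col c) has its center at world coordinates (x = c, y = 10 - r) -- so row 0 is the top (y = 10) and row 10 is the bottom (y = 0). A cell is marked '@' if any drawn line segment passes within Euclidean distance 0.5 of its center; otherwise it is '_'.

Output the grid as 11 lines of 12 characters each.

Segment 0: (9,1) -> (9,5)
Segment 1: (9,5) -> (9,7)
Segment 2: (9,7) -> (9,5)
Segment 3: (9,5) -> (8,5)

Answer: ____________
____________
____________
_________@__
_________@__
________@@__
_________@__
_________@__
_________@__
_________@__
____________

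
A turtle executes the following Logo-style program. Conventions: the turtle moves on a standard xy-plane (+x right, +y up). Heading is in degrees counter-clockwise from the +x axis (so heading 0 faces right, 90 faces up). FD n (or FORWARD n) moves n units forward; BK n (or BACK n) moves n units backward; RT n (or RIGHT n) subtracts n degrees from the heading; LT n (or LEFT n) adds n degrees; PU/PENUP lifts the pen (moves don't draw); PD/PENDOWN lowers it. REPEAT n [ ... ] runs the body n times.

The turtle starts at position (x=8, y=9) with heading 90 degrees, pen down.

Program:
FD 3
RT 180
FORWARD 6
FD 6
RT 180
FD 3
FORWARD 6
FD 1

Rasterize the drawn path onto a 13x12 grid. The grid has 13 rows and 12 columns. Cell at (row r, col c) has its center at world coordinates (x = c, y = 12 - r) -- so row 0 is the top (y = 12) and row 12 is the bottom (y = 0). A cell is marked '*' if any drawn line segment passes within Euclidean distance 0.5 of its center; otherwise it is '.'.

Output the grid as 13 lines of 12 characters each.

Segment 0: (8,9) -> (8,12)
Segment 1: (8,12) -> (8,6)
Segment 2: (8,6) -> (8,0)
Segment 3: (8,0) -> (8,3)
Segment 4: (8,3) -> (8,9)
Segment 5: (8,9) -> (8,10)

Answer: ........*...
........*...
........*...
........*...
........*...
........*...
........*...
........*...
........*...
........*...
........*...
........*...
........*...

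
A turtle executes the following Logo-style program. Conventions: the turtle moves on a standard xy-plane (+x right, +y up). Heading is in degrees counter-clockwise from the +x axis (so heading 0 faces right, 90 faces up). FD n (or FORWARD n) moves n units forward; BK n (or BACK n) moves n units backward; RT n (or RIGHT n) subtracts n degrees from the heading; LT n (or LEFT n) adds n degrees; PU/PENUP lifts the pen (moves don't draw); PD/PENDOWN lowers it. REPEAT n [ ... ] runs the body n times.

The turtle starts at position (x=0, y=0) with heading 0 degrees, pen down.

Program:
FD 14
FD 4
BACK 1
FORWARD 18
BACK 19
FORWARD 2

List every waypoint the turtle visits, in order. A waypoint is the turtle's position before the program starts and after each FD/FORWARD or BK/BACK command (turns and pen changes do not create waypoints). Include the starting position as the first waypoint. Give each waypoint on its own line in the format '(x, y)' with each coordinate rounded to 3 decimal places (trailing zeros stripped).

Answer: (0, 0)
(14, 0)
(18, 0)
(17, 0)
(35, 0)
(16, 0)
(18, 0)

Derivation:
Executing turtle program step by step:
Start: pos=(0,0), heading=0, pen down
FD 14: (0,0) -> (14,0) [heading=0, draw]
FD 4: (14,0) -> (18,0) [heading=0, draw]
BK 1: (18,0) -> (17,0) [heading=0, draw]
FD 18: (17,0) -> (35,0) [heading=0, draw]
BK 19: (35,0) -> (16,0) [heading=0, draw]
FD 2: (16,0) -> (18,0) [heading=0, draw]
Final: pos=(18,0), heading=0, 6 segment(s) drawn
Waypoints (7 total):
(0, 0)
(14, 0)
(18, 0)
(17, 0)
(35, 0)
(16, 0)
(18, 0)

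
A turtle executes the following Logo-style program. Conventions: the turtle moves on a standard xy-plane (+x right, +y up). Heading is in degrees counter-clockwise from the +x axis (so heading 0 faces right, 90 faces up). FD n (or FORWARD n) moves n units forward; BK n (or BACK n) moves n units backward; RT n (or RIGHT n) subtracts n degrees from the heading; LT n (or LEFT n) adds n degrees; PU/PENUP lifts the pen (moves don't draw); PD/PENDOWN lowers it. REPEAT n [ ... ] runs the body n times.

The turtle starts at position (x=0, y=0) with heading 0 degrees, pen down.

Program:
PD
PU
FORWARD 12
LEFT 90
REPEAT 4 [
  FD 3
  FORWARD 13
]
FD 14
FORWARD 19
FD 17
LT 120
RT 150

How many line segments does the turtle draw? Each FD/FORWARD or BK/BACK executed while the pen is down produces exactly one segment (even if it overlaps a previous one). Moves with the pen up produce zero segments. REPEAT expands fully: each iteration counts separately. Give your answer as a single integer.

Executing turtle program step by step:
Start: pos=(0,0), heading=0, pen down
PD: pen down
PU: pen up
FD 12: (0,0) -> (12,0) [heading=0, move]
LT 90: heading 0 -> 90
REPEAT 4 [
  -- iteration 1/4 --
  FD 3: (12,0) -> (12,3) [heading=90, move]
  FD 13: (12,3) -> (12,16) [heading=90, move]
  -- iteration 2/4 --
  FD 3: (12,16) -> (12,19) [heading=90, move]
  FD 13: (12,19) -> (12,32) [heading=90, move]
  -- iteration 3/4 --
  FD 3: (12,32) -> (12,35) [heading=90, move]
  FD 13: (12,35) -> (12,48) [heading=90, move]
  -- iteration 4/4 --
  FD 3: (12,48) -> (12,51) [heading=90, move]
  FD 13: (12,51) -> (12,64) [heading=90, move]
]
FD 14: (12,64) -> (12,78) [heading=90, move]
FD 19: (12,78) -> (12,97) [heading=90, move]
FD 17: (12,97) -> (12,114) [heading=90, move]
LT 120: heading 90 -> 210
RT 150: heading 210 -> 60
Final: pos=(12,114), heading=60, 0 segment(s) drawn
Segments drawn: 0

Answer: 0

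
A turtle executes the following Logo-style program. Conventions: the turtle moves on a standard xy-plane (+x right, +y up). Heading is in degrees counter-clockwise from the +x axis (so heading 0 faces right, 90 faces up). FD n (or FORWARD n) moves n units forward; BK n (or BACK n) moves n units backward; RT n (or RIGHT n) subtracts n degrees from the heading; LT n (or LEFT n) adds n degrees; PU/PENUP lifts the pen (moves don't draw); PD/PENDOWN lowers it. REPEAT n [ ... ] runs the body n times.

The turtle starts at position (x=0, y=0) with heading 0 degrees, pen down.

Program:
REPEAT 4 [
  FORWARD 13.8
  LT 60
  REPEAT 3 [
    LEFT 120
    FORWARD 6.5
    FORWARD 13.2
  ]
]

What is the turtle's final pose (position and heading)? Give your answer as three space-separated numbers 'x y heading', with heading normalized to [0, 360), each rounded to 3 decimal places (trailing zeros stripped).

Answer: 0 23.902 240

Derivation:
Executing turtle program step by step:
Start: pos=(0,0), heading=0, pen down
REPEAT 4 [
  -- iteration 1/4 --
  FD 13.8: (0,0) -> (13.8,0) [heading=0, draw]
  LT 60: heading 0 -> 60
  REPEAT 3 [
    -- iteration 1/3 --
    LT 120: heading 60 -> 180
    FD 6.5: (13.8,0) -> (7.3,0) [heading=180, draw]
    FD 13.2: (7.3,0) -> (-5.9,0) [heading=180, draw]
    -- iteration 2/3 --
    LT 120: heading 180 -> 300
    FD 6.5: (-5.9,0) -> (-2.65,-5.629) [heading=300, draw]
    FD 13.2: (-2.65,-5.629) -> (3.95,-17.061) [heading=300, draw]
    -- iteration 3/3 --
    LT 120: heading 300 -> 60
    FD 6.5: (3.95,-17.061) -> (7.2,-11.432) [heading=60, draw]
    FD 13.2: (7.2,-11.432) -> (13.8,0) [heading=60, draw]
  ]
  -- iteration 2/4 --
  FD 13.8: (13.8,0) -> (20.7,11.951) [heading=60, draw]
  LT 60: heading 60 -> 120
  REPEAT 3 [
    -- iteration 1/3 --
    LT 120: heading 120 -> 240
    FD 6.5: (20.7,11.951) -> (17.45,6.322) [heading=240, draw]
    FD 13.2: (17.45,6.322) -> (10.85,-5.11) [heading=240, draw]
    -- iteration 2/3 --
    LT 120: heading 240 -> 0
    FD 6.5: (10.85,-5.11) -> (17.35,-5.11) [heading=0, draw]
    FD 13.2: (17.35,-5.11) -> (30.55,-5.11) [heading=0, draw]
    -- iteration 3/3 --
    LT 120: heading 0 -> 120
    FD 6.5: (30.55,-5.11) -> (27.3,0.52) [heading=120, draw]
    FD 13.2: (27.3,0.52) -> (20.7,11.951) [heading=120, draw]
  ]
  -- iteration 3/4 --
  FD 13.8: (20.7,11.951) -> (13.8,23.902) [heading=120, draw]
  LT 60: heading 120 -> 180
  REPEAT 3 [
    -- iteration 1/3 --
    LT 120: heading 180 -> 300
    FD 6.5: (13.8,23.902) -> (17.05,18.273) [heading=300, draw]
    FD 13.2: (17.05,18.273) -> (23.65,6.842) [heading=300, draw]
    -- iteration 2/3 --
    LT 120: heading 300 -> 60
    FD 6.5: (23.65,6.842) -> (26.9,12.471) [heading=60, draw]
    FD 13.2: (26.9,12.471) -> (33.5,23.902) [heading=60, draw]
    -- iteration 3/3 --
    LT 120: heading 60 -> 180
    FD 6.5: (33.5,23.902) -> (27,23.902) [heading=180, draw]
    FD 13.2: (27,23.902) -> (13.8,23.902) [heading=180, draw]
  ]
  -- iteration 4/4 --
  FD 13.8: (13.8,23.902) -> (0,23.902) [heading=180, draw]
  LT 60: heading 180 -> 240
  REPEAT 3 [
    -- iteration 1/3 --
    LT 120: heading 240 -> 0
    FD 6.5: (0,23.902) -> (6.5,23.902) [heading=0, draw]
    FD 13.2: (6.5,23.902) -> (19.7,23.902) [heading=0, draw]
    -- iteration 2/3 --
    LT 120: heading 0 -> 120
    FD 6.5: (19.7,23.902) -> (16.45,29.531) [heading=120, draw]
    FD 13.2: (16.45,29.531) -> (9.85,40.963) [heading=120, draw]
    -- iteration 3/3 --
    LT 120: heading 120 -> 240
    FD 6.5: (9.85,40.963) -> (6.6,35.334) [heading=240, draw]
    FD 13.2: (6.6,35.334) -> (0,23.902) [heading=240, draw]
  ]
]
Final: pos=(0,23.902), heading=240, 28 segment(s) drawn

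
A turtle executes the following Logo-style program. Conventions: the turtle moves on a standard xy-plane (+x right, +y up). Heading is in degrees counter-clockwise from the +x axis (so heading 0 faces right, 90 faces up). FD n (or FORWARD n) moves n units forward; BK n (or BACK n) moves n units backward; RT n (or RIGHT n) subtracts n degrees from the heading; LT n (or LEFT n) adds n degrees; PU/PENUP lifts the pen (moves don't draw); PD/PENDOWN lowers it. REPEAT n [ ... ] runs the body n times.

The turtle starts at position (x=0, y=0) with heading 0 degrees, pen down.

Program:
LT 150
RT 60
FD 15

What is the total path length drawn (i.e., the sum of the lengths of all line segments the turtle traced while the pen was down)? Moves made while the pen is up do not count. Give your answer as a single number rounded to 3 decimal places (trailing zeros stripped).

Answer: 15

Derivation:
Executing turtle program step by step:
Start: pos=(0,0), heading=0, pen down
LT 150: heading 0 -> 150
RT 60: heading 150 -> 90
FD 15: (0,0) -> (0,15) [heading=90, draw]
Final: pos=(0,15), heading=90, 1 segment(s) drawn

Segment lengths:
  seg 1: (0,0) -> (0,15), length = 15
Total = 15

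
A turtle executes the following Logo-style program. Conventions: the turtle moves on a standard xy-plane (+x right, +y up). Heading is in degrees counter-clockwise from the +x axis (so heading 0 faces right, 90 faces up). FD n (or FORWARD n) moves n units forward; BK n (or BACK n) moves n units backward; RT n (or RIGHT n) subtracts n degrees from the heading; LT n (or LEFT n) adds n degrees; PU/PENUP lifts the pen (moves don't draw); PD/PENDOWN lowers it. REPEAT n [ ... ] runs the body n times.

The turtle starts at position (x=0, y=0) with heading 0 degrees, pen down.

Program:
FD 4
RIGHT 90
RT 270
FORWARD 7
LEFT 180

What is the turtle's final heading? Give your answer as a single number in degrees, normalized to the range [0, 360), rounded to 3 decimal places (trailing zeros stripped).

Answer: 180

Derivation:
Executing turtle program step by step:
Start: pos=(0,0), heading=0, pen down
FD 4: (0,0) -> (4,0) [heading=0, draw]
RT 90: heading 0 -> 270
RT 270: heading 270 -> 0
FD 7: (4,0) -> (11,0) [heading=0, draw]
LT 180: heading 0 -> 180
Final: pos=(11,0), heading=180, 2 segment(s) drawn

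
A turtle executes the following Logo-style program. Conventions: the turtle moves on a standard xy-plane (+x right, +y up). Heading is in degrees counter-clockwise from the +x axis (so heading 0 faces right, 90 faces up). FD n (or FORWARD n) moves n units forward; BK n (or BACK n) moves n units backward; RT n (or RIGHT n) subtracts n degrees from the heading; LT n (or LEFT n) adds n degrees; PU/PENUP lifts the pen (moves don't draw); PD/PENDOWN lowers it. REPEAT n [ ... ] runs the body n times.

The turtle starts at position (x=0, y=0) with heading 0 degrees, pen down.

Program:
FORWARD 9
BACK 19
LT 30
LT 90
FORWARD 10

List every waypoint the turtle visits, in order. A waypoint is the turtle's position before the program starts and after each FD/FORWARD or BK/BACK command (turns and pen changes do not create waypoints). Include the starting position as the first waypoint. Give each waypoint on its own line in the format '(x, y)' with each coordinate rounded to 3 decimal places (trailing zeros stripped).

Executing turtle program step by step:
Start: pos=(0,0), heading=0, pen down
FD 9: (0,0) -> (9,0) [heading=0, draw]
BK 19: (9,0) -> (-10,0) [heading=0, draw]
LT 30: heading 0 -> 30
LT 90: heading 30 -> 120
FD 10: (-10,0) -> (-15,8.66) [heading=120, draw]
Final: pos=(-15,8.66), heading=120, 3 segment(s) drawn
Waypoints (4 total):
(0, 0)
(9, 0)
(-10, 0)
(-15, 8.66)

Answer: (0, 0)
(9, 0)
(-10, 0)
(-15, 8.66)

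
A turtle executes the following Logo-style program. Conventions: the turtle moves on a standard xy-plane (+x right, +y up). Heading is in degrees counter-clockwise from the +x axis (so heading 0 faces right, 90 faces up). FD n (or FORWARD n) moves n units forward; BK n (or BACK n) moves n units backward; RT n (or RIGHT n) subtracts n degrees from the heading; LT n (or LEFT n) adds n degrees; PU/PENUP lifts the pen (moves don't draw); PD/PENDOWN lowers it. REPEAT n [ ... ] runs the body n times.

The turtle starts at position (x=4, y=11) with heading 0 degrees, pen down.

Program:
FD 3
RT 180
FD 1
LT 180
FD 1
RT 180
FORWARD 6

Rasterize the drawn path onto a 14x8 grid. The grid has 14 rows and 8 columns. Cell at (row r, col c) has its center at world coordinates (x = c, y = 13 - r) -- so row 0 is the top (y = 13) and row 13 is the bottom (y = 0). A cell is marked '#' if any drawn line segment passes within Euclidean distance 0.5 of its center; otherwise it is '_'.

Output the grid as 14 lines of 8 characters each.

Answer: ________
________
_#######
________
________
________
________
________
________
________
________
________
________
________

Derivation:
Segment 0: (4,11) -> (7,11)
Segment 1: (7,11) -> (6,11)
Segment 2: (6,11) -> (7,11)
Segment 3: (7,11) -> (1,11)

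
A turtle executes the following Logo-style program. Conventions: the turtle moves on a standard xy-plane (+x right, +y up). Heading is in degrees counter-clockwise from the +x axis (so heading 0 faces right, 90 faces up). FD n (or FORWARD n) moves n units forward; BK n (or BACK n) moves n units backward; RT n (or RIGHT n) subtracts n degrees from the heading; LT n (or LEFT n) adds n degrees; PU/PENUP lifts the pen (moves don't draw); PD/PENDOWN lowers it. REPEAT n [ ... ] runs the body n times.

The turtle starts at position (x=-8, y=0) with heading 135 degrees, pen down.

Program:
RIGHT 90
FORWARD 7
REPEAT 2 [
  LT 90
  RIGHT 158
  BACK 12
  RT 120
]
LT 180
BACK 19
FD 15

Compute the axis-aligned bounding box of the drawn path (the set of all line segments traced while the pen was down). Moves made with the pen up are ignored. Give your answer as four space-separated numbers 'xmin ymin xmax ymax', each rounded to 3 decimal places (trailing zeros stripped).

Executing turtle program step by step:
Start: pos=(-8,0), heading=135, pen down
RT 90: heading 135 -> 45
FD 7: (-8,0) -> (-3.05,4.95) [heading=45, draw]
REPEAT 2 [
  -- iteration 1/2 --
  LT 90: heading 45 -> 135
  RT 158: heading 135 -> 337
  BK 12: (-3.05,4.95) -> (-14.096,9.639) [heading=337, draw]
  RT 120: heading 337 -> 217
  -- iteration 2/2 --
  LT 90: heading 217 -> 307
  RT 158: heading 307 -> 149
  BK 12: (-14.096,9.639) -> (-3.81,3.458) [heading=149, draw]
  RT 120: heading 149 -> 29
]
LT 180: heading 29 -> 209
BK 19: (-3.81,3.458) -> (12.807,12.669) [heading=209, draw]
FD 15: (12.807,12.669) -> (-0.312,5.397) [heading=209, draw]
Final: pos=(-0.312,5.397), heading=209, 5 segment(s) drawn

Segment endpoints: x in {-14.096, -8, -3.81, -3.05, -0.312, 12.807}, y in {0, 3.458, 4.95, 5.397, 9.639, 12.669}
xmin=-14.096, ymin=0, xmax=12.807, ymax=12.669

Answer: -14.096 0 12.807 12.669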